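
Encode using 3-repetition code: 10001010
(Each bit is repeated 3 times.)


Each bit -> 3 copies

111000000000111000111000


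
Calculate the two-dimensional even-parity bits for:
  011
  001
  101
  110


Row parities: 0100
Column parities: 001

Row P: 0100, Col P: 001, Corner: 1


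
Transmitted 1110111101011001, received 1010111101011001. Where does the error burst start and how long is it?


XOR: 0100000000000000

Burst at position 1, length 1


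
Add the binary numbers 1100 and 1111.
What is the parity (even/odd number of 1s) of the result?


1100 = 12
1111 = 15
Sum = 27 = 11011
1s count = 4

even parity (4 ones in 11011)


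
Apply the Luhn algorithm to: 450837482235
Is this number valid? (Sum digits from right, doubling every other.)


Luhn sum = 67
67 mod 10 = 7

Invalid (Luhn sum mod 10 = 7)


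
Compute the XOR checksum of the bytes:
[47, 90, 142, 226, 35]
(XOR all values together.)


XOR chain: 47 ^ 90 ^ 142 ^ 226 ^ 35 = 58

58


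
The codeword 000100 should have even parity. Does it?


Number of 1s: 1

No, parity error (1 ones)


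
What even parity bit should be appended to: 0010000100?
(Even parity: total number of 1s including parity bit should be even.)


Number of 1s in data: 2
Parity bit: 0

0


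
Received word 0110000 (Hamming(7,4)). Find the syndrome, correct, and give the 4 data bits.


Syndrome = 1: error at position 1

Data: 1000 (corrected bit 1)


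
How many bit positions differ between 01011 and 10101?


XOR: 11110
Count of 1s: 4

4


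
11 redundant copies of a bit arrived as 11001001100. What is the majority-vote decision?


Ones: 5 out of 11
Threshold: 6

0 (5/11 voted 1)


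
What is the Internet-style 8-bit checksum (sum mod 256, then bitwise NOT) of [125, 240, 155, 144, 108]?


Sum = 772 mod 256 = 4
Complement = 251

251


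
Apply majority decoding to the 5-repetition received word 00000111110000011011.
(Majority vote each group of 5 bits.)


Groups: 00000, 11111, 00000, 11011
Majority votes: 0101

0101


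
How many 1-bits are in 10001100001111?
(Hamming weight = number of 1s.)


Counting 1s in 10001100001111

7


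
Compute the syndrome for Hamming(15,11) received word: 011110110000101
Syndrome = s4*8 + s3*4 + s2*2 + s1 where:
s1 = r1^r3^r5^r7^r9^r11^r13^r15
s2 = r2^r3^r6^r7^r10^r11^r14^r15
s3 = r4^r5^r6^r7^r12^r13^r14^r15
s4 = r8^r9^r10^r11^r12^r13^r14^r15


s1=1, s2=0, s3=1, s4=1

Syndrome = 13 (error at position 13)


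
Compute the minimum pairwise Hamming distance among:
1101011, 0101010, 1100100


Comparing all pairs, minimum distance: 2
Can detect 1 errors, correct 0 errors

2


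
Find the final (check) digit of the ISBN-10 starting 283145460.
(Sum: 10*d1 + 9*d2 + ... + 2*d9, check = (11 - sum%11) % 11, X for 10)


Weighted sum: 206
206 mod 11 = 8

Check digit: 3


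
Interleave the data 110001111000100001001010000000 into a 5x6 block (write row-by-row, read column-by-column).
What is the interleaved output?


Matrix:
  110001
  111000
  100001
  001010
  000000
Read columns: 111001100001010000000001010100

111001100001010000000001010100


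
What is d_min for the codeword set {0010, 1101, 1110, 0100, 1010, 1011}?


Comparing all pairs, minimum distance: 1
Can detect 0 errors, correct 0 errors

1


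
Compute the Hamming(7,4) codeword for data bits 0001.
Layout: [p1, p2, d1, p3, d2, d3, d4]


Parity bits: p1=1, p2=1, p3=1

1101001


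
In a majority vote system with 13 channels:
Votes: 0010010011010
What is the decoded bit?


Ones: 5 out of 13
Threshold: 7

0 (5/13 voted 1)


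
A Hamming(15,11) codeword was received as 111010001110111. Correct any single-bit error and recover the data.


Syndrome = 1: error at position 1

Data: 11001110111 (corrected bit 1)


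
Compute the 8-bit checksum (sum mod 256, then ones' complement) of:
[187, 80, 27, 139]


Sum = 433 mod 256 = 177
Complement = 78

78


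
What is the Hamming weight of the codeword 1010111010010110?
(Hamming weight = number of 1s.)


Counting 1s in 1010111010010110

9


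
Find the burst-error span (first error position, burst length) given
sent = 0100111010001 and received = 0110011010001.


XOR: 0010100000000

Burst at position 2, length 3


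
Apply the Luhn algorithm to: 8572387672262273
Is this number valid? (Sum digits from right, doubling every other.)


Luhn sum = 75
75 mod 10 = 5

Invalid (Luhn sum mod 10 = 5)


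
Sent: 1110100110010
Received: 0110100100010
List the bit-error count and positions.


XOR: 1000000010000

2 error(s) at position(s): 0, 8


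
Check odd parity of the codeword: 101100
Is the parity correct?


Number of 1s: 3

Yes, parity is correct (3 ones)


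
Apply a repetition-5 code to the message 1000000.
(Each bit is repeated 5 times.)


Each bit -> 5 copies

11111000000000000000000000000000000


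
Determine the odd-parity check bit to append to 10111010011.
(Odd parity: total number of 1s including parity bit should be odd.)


Number of 1s in data: 7
Parity bit: 0

0


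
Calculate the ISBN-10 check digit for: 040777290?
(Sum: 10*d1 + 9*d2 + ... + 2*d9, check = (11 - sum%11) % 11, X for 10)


Weighted sum: 197
197 mod 11 = 10

Check digit: 1


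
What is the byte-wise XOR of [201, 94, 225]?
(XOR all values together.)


XOR chain: 201 ^ 94 ^ 225 = 118

118


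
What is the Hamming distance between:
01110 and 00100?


XOR: 01010
Count of 1s: 2

2


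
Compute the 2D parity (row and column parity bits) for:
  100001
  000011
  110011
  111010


Row parities: 0000
Column parities: 101011

Row P: 0000, Col P: 101011, Corner: 0


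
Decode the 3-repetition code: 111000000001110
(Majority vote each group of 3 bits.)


Groups: 111, 000, 000, 001, 110
Majority votes: 10001

10001


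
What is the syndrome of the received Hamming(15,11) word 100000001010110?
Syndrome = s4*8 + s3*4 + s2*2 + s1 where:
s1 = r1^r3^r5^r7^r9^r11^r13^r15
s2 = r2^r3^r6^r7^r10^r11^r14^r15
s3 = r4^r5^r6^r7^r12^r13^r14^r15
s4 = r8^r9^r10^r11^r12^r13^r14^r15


s1=0, s2=0, s3=0, s4=0

Syndrome = 0 (no error)


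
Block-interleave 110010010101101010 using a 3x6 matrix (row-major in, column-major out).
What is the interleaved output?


Matrix:
  110010
  010101
  101010
Read columns: 101110001010101010

101110001010101010


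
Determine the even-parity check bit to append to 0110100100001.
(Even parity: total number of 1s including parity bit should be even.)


Number of 1s in data: 5
Parity bit: 1

1


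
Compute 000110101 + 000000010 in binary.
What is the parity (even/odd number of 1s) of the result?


000110101 = 53
000000010 = 2
Sum = 55 = 110111
1s count = 5

odd parity (5 ones in 110111)


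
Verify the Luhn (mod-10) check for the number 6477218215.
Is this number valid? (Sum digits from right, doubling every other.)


Luhn sum = 40
40 mod 10 = 0

Valid (Luhn sum mod 10 = 0)


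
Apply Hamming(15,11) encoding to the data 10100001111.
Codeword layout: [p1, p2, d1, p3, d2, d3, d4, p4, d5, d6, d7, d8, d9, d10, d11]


Parity bits: p1=1, p2=0, p3=1, p4=0

101101000001111


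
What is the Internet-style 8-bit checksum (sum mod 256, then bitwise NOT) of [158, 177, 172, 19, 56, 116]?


Sum = 698 mod 256 = 186
Complement = 69

69


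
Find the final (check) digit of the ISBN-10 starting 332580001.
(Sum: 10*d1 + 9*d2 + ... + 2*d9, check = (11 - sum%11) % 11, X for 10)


Weighted sum: 158
158 mod 11 = 4

Check digit: 7


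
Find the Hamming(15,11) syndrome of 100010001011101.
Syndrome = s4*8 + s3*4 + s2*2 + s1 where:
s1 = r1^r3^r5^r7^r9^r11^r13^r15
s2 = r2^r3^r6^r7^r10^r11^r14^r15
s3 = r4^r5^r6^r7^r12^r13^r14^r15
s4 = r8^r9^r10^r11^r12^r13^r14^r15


s1=0, s2=0, s3=0, s4=1

Syndrome = 8 (error at position 8)


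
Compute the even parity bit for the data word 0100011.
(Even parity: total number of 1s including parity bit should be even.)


Number of 1s in data: 3
Parity bit: 1

1


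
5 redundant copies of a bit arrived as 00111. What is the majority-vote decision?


Ones: 3 out of 5
Threshold: 3

1 (3/5 voted 1)


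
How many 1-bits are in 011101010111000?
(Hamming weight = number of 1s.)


Counting 1s in 011101010111000

8


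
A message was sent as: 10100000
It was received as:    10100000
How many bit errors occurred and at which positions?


XOR: 00000000

0 errors (received matches sent)


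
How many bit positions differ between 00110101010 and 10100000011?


XOR: 10010101001
Count of 1s: 5

5


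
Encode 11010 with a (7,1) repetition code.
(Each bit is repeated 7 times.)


Each bit -> 7 copies

11111111111111000000011111110000000


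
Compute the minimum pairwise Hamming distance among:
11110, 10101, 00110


Comparing all pairs, minimum distance: 2
Can detect 1 errors, correct 0 errors

2


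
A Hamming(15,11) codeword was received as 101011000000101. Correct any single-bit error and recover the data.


Syndrome = 3: error at position 3

Data: 01100000101 (corrected bit 3)


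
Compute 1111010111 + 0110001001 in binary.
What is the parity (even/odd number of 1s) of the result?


1111010111 = 983
0110001001 = 393
Sum = 1376 = 10101100000
1s count = 4

even parity (4 ones in 10101100000)


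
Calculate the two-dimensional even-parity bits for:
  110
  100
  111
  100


Row parities: 0111
Column parities: 001

Row P: 0111, Col P: 001, Corner: 1


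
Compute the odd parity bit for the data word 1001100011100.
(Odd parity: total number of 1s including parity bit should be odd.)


Number of 1s in data: 6
Parity bit: 1

1


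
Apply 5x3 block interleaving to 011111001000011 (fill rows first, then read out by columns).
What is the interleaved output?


Matrix:
  011
  111
  001
  000
  011
Read columns: 010001100111101

010001100111101


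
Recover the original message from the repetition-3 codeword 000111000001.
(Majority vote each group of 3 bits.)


Groups: 000, 111, 000, 001
Majority votes: 0100

0100


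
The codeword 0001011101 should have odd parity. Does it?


Number of 1s: 5

Yes, parity is correct (5 ones)


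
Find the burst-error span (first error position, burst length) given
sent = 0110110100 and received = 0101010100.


XOR: 0011100000

Burst at position 2, length 3


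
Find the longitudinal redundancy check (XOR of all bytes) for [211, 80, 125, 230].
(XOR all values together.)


XOR chain: 211 ^ 80 ^ 125 ^ 230 = 24

24


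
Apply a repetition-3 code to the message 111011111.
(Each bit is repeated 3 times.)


Each bit -> 3 copies

111111111000111111111111111


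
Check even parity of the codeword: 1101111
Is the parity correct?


Number of 1s: 6

Yes, parity is correct (6 ones)


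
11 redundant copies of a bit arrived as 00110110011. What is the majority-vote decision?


Ones: 6 out of 11
Threshold: 6

1 (6/11 voted 1)


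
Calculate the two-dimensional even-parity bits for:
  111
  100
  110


Row parities: 110
Column parities: 101

Row P: 110, Col P: 101, Corner: 0


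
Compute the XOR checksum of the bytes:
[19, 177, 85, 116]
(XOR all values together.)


XOR chain: 19 ^ 177 ^ 85 ^ 116 = 131

131


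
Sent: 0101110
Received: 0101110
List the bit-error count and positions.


XOR: 0000000

0 errors (received matches sent)


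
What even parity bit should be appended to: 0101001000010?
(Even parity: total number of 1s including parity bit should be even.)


Number of 1s in data: 4
Parity bit: 0

0


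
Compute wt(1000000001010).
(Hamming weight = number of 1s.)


Counting 1s in 1000000001010

3


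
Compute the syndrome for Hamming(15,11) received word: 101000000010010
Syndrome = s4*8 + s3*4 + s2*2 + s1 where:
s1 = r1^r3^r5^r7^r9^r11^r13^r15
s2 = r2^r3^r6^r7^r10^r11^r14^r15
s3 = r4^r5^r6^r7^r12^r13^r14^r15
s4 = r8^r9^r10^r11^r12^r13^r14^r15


s1=1, s2=1, s3=1, s4=0

Syndrome = 7 (error at position 7)


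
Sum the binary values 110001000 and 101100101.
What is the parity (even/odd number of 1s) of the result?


110001000 = 392
101100101 = 357
Sum = 749 = 1011101101
1s count = 7

odd parity (7 ones in 1011101101)


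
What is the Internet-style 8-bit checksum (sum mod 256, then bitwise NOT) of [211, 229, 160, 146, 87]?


Sum = 833 mod 256 = 65
Complement = 190

190


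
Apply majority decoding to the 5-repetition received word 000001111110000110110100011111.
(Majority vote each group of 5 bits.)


Groups: 00000, 11111, 10000, 11011, 01000, 11111
Majority votes: 010101

010101


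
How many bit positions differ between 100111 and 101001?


XOR: 001110
Count of 1s: 3

3


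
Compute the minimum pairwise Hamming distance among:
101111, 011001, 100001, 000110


Comparing all pairs, minimum distance: 3
Can detect 2 errors, correct 1 errors

3


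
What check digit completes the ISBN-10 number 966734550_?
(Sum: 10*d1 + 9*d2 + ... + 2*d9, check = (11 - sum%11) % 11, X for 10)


Weighted sum: 314
314 mod 11 = 6

Check digit: 5


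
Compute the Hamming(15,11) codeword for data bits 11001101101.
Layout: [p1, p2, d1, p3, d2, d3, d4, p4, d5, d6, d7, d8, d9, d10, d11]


Parity bits: p1=1, p2=1, p3=0, p4=1

111010011101101


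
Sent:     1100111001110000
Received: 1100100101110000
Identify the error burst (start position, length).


XOR: 0000011100000000

Burst at position 5, length 3


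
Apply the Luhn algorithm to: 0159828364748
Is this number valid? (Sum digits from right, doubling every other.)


Luhn sum = 79
79 mod 10 = 9

Invalid (Luhn sum mod 10 = 9)


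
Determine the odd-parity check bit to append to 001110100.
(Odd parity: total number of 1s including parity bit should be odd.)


Number of 1s in data: 4
Parity bit: 1

1


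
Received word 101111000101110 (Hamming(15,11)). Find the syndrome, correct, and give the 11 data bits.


Syndrome = 0: no error detected

Data: 11100101110 (no errors)


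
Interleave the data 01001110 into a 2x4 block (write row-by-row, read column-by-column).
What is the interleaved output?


Matrix:
  0100
  1110
Read columns: 01110100

01110100


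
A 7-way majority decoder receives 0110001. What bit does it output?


Ones: 3 out of 7
Threshold: 4

0 (3/7 voted 1)


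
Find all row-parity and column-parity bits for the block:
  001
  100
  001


Row parities: 111
Column parities: 100

Row P: 111, Col P: 100, Corner: 1


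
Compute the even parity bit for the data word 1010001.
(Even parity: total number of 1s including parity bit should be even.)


Number of 1s in data: 3
Parity bit: 1

1


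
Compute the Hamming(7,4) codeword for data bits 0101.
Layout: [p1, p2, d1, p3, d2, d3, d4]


Parity bits: p1=0, p2=1, p3=0

0100101


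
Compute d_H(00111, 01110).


XOR: 01001
Count of 1s: 2

2


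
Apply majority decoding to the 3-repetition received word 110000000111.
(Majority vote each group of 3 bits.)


Groups: 110, 000, 000, 111
Majority votes: 1001

1001


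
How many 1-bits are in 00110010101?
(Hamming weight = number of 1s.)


Counting 1s in 00110010101

5


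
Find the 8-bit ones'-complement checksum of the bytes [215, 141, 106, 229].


Sum = 691 mod 256 = 179
Complement = 76

76


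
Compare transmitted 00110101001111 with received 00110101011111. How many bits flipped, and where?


XOR: 00000000010000

1 error(s) at position(s): 9


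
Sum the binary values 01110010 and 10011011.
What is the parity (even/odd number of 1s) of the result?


01110010 = 114
10011011 = 155
Sum = 269 = 100001101
1s count = 4

even parity (4 ones in 100001101)


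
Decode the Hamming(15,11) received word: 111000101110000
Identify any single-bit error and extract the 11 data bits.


Syndrome = 15: error at position 15

Data: 10011110001 (corrected bit 15)


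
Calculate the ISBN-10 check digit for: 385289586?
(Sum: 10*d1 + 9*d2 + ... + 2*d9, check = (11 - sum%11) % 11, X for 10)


Weighted sum: 305
305 mod 11 = 8

Check digit: 3


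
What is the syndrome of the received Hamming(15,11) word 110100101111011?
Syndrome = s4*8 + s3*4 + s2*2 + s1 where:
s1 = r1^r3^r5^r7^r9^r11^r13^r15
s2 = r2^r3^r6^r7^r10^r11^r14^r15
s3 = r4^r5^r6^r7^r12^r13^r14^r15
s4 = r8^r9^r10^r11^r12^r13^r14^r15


s1=1, s2=0, s3=1, s4=0

Syndrome = 5 (error at position 5)


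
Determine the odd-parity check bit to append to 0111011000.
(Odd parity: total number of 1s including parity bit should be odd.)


Number of 1s in data: 5
Parity bit: 0

0


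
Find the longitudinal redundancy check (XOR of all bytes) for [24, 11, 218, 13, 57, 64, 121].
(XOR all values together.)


XOR chain: 24 ^ 11 ^ 218 ^ 13 ^ 57 ^ 64 ^ 121 = 196

196


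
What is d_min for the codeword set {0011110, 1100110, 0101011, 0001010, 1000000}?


Comparing all pairs, minimum distance: 2
Can detect 1 errors, correct 0 errors

2


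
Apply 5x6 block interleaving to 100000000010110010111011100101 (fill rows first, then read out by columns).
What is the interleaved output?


Matrix:
  100000
  000010
  110010
  111011
  100101
Read columns: 101110011000010000010111000011

101110011000010000010111000011


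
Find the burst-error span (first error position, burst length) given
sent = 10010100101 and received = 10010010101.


XOR: 00000110000

Burst at position 5, length 2


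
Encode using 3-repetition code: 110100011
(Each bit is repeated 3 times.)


Each bit -> 3 copies

111111000111000000000111111


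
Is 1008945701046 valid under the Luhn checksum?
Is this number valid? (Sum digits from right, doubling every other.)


Luhn sum = 51
51 mod 10 = 1

Invalid (Luhn sum mod 10 = 1)


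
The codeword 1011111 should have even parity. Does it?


Number of 1s: 6

Yes, parity is correct (6 ones)


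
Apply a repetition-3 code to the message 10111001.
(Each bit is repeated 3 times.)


Each bit -> 3 copies

111000111111111000000111


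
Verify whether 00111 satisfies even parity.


Number of 1s: 3

No, parity error (3 ones)


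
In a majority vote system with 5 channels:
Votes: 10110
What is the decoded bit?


Ones: 3 out of 5
Threshold: 3

1 (3/5 voted 1)


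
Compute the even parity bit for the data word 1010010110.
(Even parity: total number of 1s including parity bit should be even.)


Number of 1s in data: 5
Parity bit: 1

1


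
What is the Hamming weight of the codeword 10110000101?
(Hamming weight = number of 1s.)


Counting 1s in 10110000101

5


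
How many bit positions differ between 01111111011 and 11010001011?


XOR: 10101110000
Count of 1s: 5

5


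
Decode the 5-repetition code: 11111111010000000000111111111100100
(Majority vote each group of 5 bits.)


Groups: 11111, 11101, 00000, 00000, 11111, 11111, 00100
Majority votes: 1100110

1100110


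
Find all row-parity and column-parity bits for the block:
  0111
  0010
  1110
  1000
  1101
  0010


Row parities: 111111
Column parities: 1100

Row P: 111111, Col P: 1100, Corner: 0


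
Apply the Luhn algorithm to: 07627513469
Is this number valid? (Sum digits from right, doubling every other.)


Luhn sum = 46
46 mod 10 = 6

Invalid (Luhn sum mod 10 = 6)


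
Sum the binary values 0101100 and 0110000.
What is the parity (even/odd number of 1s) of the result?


0101100 = 44
0110000 = 48
Sum = 92 = 1011100
1s count = 4

even parity (4 ones in 1011100)


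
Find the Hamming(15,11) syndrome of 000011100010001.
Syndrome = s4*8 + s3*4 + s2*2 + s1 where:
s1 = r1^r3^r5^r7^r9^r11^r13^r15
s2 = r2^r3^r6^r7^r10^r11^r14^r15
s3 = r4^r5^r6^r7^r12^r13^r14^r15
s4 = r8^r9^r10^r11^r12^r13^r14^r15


s1=0, s2=0, s3=0, s4=0

Syndrome = 0 (no error)


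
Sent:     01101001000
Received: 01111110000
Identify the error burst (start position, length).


XOR: 00010111000

Burst at position 3, length 5


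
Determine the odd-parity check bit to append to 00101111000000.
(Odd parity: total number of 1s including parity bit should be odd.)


Number of 1s in data: 5
Parity bit: 0

0


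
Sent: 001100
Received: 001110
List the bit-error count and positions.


XOR: 000010

1 error(s) at position(s): 4


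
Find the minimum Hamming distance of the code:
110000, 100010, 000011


Comparing all pairs, minimum distance: 2
Can detect 1 errors, correct 0 errors

2


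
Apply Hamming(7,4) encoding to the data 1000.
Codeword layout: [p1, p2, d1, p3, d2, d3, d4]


Parity bits: p1=1, p2=1, p3=0

1110000


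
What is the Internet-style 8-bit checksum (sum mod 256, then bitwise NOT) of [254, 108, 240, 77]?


Sum = 679 mod 256 = 167
Complement = 88

88


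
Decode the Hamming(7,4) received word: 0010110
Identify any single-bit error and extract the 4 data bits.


Syndrome = 0: no error detected

Data: 1110 (no errors)


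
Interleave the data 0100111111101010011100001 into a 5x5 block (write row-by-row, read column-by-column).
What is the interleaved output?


Matrix:
  01001
  11111
  10101
  00111
  00001
Read columns: 0110011000011100101011111

0110011000011100101011111


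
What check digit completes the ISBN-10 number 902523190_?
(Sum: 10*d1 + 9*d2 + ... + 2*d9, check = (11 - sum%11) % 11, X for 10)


Weighted sum: 199
199 mod 11 = 1

Check digit: X


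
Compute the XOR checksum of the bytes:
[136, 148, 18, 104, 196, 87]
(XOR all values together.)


XOR chain: 136 ^ 148 ^ 18 ^ 104 ^ 196 ^ 87 = 245

245


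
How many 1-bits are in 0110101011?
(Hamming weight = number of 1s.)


Counting 1s in 0110101011

6


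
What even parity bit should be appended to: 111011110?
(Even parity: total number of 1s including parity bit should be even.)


Number of 1s in data: 7
Parity bit: 1

1


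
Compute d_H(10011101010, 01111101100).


XOR: 11100000110
Count of 1s: 5

5


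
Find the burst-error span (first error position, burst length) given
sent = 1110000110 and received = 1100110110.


XOR: 0010110000

Burst at position 2, length 4


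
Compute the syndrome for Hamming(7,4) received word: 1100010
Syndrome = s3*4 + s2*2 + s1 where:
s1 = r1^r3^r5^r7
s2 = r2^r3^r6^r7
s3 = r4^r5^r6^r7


s1=1, s2=0, s3=1

Syndrome = 5 (error at position 5)


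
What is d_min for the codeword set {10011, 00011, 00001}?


Comparing all pairs, minimum distance: 1
Can detect 0 errors, correct 0 errors

1


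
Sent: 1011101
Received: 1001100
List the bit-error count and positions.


XOR: 0010001

2 error(s) at position(s): 2, 6


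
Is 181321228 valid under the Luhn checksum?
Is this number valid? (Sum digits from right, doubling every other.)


Luhn sum = 33
33 mod 10 = 3

Invalid (Luhn sum mod 10 = 3)


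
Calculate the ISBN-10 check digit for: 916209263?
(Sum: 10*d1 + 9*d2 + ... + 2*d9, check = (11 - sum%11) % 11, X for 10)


Weighted sum: 238
238 mod 11 = 7

Check digit: 4


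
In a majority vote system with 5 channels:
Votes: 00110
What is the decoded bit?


Ones: 2 out of 5
Threshold: 3

0 (2/5 voted 1)


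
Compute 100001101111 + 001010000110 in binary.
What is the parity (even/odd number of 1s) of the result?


100001101111 = 2159
001010000110 = 646
Sum = 2805 = 101011110101
1s count = 8

even parity (8 ones in 101011110101)


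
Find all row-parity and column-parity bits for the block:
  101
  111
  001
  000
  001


Row parities: 01101
Column parities: 010

Row P: 01101, Col P: 010, Corner: 1


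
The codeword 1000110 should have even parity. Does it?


Number of 1s: 3

No, parity error (3 ones)


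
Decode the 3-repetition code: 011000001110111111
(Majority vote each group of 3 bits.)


Groups: 011, 000, 001, 110, 111, 111
Majority votes: 100111

100111


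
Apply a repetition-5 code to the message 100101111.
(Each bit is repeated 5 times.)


Each bit -> 5 copies

111110000000000111110000011111111111111111111


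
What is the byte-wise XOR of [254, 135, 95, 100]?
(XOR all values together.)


XOR chain: 254 ^ 135 ^ 95 ^ 100 = 66

66


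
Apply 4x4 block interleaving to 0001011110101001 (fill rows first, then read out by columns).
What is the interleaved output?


Matrix:
  0001
  0111
  1010
  1001
Read columns: 0011010001101101

0011010001101101


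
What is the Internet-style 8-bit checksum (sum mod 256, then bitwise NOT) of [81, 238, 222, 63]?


Sum = 604 mod 256 = 92
Complement = 163

163


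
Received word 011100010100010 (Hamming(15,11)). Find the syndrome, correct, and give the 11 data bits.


Syndrome = 9: error at position 9

Data: 10001100010 (corrected bit 9)


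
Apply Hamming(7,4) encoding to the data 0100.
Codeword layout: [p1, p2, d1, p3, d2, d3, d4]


Parity bits: p1=1, p2=0, p3=1

1001100


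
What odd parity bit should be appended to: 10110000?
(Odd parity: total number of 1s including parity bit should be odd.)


Number of 1s in data: 3
Parity bit: 0

0


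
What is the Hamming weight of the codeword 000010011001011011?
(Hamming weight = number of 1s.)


Counting 1s in 000010011001011011

8


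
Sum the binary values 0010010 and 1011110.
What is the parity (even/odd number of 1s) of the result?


0010010 = 18
1011110 = 94
Sum = 112 = 1110000
1s count = 3

odd parity (3 ones in 1110000)


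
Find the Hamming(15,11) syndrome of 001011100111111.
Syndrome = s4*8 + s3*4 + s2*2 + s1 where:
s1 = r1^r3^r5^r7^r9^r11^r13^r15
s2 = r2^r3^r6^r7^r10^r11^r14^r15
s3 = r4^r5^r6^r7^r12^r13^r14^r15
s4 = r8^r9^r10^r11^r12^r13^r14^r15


s1=0, s2=1, s3=1, s4=0

Syndrome = 6 (error at position 6)


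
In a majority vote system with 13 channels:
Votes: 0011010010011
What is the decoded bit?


Ones: 6 out of 13
Threshold: 7

0 (6/13 voted 1)


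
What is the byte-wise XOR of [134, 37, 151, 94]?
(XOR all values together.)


XOR chain: 134 ^ 37 ^ 151 ^ 94 = 106

106


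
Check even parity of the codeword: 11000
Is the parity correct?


Number of 1s: 2

Yes, parity is correct (2 ones)


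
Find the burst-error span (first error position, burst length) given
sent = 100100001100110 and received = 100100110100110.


XOR: 000000111000000

Burst at position 6, length 3


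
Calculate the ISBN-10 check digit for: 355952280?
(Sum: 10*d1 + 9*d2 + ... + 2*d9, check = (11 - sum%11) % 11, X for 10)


Weighted sum: 250
250 mod 11 = 8

Check digit: 3


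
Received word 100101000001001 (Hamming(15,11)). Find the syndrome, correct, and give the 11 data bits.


Syndrome = 0: no error detected

Data: 00100001001 (no errors)


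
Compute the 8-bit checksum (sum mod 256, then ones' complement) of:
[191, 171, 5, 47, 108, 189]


Sum = 711 mod 256 = 199
Complement = 56

56


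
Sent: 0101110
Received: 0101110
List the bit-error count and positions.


XOR: 0000000

0 errors (received matches sent)


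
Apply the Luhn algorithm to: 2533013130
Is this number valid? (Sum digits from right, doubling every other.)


Luhn sum = 32
32 mod 10 = 2

Invalid (Luhn sum mod 10 = 2)


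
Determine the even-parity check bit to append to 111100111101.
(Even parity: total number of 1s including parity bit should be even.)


Number of 1s in data: 9
Parity bit: 1

1


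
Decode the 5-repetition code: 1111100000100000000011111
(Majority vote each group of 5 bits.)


Groups: 11111, 00000, 10000, 00000, 11111
Majority votes: 10001

10001


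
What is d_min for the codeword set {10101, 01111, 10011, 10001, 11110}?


Comparing all pairs, minimum distance: 1
Can detect 0 errors, correct 0 errors

1


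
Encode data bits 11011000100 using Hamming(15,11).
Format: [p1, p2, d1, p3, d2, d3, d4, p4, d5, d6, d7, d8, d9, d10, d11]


Parity bits: p1=1, p2=0, p3=1, p4=0

101110101000100


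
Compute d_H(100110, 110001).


XOR: 010111
Count of 1s: 4

4


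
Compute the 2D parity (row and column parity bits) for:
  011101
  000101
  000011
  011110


Row parities: 0000
Column parities: 000101

Row P: 0000, Col P: 000101, Corner: 0


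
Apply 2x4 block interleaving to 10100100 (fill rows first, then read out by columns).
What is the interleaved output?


Matrix:
  1010
  0100
Read columns: 10011000

10011000


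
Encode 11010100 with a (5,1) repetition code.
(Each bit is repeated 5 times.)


Each bit -> 5 copies

1111111111000001111100000111110000000000


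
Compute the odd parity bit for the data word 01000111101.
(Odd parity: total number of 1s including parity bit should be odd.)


Number of 1s in data: 6
Parity bit: 1

1


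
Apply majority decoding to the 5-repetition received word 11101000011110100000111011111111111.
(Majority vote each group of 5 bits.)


Groups: 11101, 00001, 11101, 00000, 11101, 11111, 11111
Majority votes: 1010111

1010111


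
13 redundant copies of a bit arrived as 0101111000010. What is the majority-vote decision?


Ones: 6 out of 13
Threshold: 7

0 (6/13 voted 1)


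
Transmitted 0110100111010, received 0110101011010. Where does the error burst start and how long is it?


XOR: 0000001100000

Burst at position 6, length 2


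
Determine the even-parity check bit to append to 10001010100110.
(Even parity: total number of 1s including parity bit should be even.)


Number of 1s in data: 6
Parity bit: 0

0


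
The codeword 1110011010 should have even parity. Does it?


Number of 1s: 6

Yes, parity is correct (6 ones)


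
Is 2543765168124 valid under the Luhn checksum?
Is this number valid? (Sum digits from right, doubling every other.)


Luhn sum = 52
52 mod 10 = 2

Invalid (Luhn sum mod 10 = 2)


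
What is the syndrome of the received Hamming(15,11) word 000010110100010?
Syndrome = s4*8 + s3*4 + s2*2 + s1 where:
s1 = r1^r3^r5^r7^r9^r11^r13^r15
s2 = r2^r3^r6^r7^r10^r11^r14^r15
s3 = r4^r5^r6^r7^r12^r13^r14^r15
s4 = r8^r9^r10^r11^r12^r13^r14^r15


s1=0, s2=1, s3=1, s4=1

Syndrome = 14 (error at position 14)


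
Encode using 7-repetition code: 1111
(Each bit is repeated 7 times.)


Each bit -> 7 copies

1111111111111111111111111111


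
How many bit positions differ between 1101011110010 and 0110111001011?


XOR: 1011100111001
Count of 1s: 8

8


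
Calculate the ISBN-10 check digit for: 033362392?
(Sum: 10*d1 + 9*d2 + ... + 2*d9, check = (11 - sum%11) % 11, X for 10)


Weighted sum: 161
161 mod 11 = 7

Check digit: 4


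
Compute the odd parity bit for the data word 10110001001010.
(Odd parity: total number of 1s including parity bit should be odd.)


Number of 1s in data: 6
Parity bit: 1

1


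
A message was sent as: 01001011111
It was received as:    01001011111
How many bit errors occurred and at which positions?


XOR: 00000000000

0 errors (received matches sent)


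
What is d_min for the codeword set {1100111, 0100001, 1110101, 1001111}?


Comparing all pairs, minimum distance: 2
Can detect 1 errors, correct 0 errors

2


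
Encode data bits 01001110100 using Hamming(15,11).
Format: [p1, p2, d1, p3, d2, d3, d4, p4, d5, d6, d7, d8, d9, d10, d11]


Parity bits: p1=0, p2=0, p3=0, p4=0

000010001110100


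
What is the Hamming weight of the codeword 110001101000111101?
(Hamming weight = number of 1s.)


Counting 1s in 110001101000111101

10


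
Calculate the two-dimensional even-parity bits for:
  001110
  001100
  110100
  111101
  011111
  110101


Row parities: 101110
Column parities: 100001

Row P: 101110, Col P: 100001, Corner: 0


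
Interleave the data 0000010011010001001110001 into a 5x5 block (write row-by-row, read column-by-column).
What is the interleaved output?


Matrix:
  00000
  10011
  01000
  10011
  10001
Read columns: 0101100100000000101001011

0101100100000000101001011


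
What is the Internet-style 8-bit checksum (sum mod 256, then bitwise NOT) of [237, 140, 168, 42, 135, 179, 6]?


Sum = 907 mod 256 = 139
Complement = 116

116


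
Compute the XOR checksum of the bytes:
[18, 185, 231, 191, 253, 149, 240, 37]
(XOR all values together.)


XOR chain: 18 ^ 185 ^ 231 ^ 191 ^ 253 ^ 149 ^ 240 ^ 37 = 78

78


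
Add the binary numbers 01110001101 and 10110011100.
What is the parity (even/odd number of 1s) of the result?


01110001101 = 909
10110011100 = 1436
Sum = 2345 = 100100101001
1s count = 5

odd parity (5 ones in 100100101001)


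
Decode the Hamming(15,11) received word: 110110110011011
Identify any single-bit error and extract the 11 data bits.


Syndrome = 11: error at position 11

Data: 01010001011 (corrected bit 11)


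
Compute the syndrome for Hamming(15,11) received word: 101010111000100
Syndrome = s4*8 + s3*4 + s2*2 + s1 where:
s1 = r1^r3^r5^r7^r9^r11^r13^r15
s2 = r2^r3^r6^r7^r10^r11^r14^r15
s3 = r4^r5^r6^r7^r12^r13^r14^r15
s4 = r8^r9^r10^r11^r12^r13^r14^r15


s1=0, s2=0, s3=1, s4=1

Syndrome = 12 (error at position 12)


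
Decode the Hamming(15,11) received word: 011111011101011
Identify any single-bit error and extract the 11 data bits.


Syndrome = 0: no error detected

Data: 11101101011 (no errors)


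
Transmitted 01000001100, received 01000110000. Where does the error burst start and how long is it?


XOR: 00000111100

Burst at position 5, length 4


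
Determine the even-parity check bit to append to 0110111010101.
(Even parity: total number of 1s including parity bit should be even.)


Number of 1s in data: 8
Parity bit: 0

0


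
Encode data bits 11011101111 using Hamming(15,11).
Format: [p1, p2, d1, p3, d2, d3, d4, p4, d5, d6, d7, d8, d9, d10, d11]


Parity bits: p1=0, p2=1, p3=0, p4=0

011010101101111


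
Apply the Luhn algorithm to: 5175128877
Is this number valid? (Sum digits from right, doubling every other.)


Luhn sum = 43
43 mod 10 = 3

Invalid (Luhn sum mod 10 = 3)


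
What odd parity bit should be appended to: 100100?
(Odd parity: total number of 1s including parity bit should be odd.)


Number of 1s in data: 2
Parity bit: 1

1


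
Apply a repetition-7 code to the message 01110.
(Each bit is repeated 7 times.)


Each bit -> 7 copies

00000001111111111111111111110000000


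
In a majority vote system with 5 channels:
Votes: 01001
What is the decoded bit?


Ones: 2 out of 5
Threshold: 3

0 (2/5 voted 1)


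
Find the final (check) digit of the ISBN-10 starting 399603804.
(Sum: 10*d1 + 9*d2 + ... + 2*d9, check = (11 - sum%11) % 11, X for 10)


Weighted sum: 280
280 mod 11 = 5

Check digit: 6


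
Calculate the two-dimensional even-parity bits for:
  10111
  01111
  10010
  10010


Row parities: 0000
Column parities: 11000

Row P: 0000, Col P: 11000, Corner: 0


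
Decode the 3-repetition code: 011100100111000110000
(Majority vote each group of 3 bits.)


Groups: 011, 100, 100, 111, 000, 110, 000
Majority votes: 1001010

1001010


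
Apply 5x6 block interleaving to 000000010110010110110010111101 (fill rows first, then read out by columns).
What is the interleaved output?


Matrix:
  000000
  010110
  010110
  110010
  111101
Read columns: 000110111100001011010111000001

000110111100001011010111000001


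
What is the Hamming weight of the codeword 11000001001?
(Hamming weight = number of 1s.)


Counting 1s in 11000001001

4


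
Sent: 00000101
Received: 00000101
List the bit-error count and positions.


XOR: 00000000

0 errors (received matches sent)


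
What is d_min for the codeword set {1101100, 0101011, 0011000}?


Comparing all pairs, minimum distance: 4
Can detect 3 errors, correct 1 errors

4


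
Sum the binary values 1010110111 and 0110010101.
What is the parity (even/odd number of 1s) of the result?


1010110111 = 695
0110010101 = 405
Sum = 1100 = 10001001100
1s count = 4

even parity (4 ones in 10001001100)


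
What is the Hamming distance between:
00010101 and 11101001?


XOR: 11111100
Count of 1s: 6

6


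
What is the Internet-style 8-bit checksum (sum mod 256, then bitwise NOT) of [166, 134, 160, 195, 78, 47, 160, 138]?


Sum = 1078 mod 256 = 54
Complement = 201

201


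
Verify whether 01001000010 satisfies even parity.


Number of 1s: 3

No, parity error (3 ones)


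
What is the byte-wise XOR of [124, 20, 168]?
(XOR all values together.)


XOR chain: 124 ^ 20 ^ 168 = 192

192


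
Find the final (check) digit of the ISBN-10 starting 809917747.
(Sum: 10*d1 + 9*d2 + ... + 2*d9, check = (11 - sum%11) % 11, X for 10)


Weighted sum: 310
310 mod 11 = 2

Check digit: 9


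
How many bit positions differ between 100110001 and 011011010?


XOR: 111101011
Count of 1s: 7

7


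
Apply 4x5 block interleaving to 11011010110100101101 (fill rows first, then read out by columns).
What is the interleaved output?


Matrix:
  11011
  01011
  01001
  01101
Read columns: 10001111000111001111

10001111000111001111


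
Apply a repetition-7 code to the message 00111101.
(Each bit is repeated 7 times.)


Each bit -> 7 copies

00000000000000111111111111111111111111111100000001111111


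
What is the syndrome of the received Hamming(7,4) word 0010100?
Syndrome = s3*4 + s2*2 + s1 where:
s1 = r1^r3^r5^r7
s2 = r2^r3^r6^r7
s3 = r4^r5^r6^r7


s1=0, s2=1, s3=1

Syndrome = 6 (error at position 6)


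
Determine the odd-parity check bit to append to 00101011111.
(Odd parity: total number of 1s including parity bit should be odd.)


Number of 1s in data: 7
Parity bit: 0

0


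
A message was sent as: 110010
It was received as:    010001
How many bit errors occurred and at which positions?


XOR: 100011

3 error(s) at position(s): 0, 4, 5


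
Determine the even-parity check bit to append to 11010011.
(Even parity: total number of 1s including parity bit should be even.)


Number of 1s in data: 5
Parity bit: 1

1


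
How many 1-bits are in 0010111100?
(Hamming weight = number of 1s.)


Counting 1s in 0010111100

5


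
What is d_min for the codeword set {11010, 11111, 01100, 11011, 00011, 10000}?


Comparing all pairs, minimum distance: 1
Can detect 0 errors, correct 0 errors

1


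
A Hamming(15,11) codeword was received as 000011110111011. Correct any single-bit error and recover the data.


Syndrome = 0: no error detected

Data: 01110111011 (no errors)


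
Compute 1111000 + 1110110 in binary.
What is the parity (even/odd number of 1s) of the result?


1111000 = 120
1110110 = 118
Sum = 238 = 11101110
1s count = 6

even parity (6 ones in 11101110)


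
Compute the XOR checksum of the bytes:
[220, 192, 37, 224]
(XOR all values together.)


XOR chain: 220 ^ 192 ^ 37 ^ 224 = 217

217


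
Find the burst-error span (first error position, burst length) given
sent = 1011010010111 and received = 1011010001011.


XOR: 0000000011100

Burst at position 8, length 3


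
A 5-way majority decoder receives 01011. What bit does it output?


Ones: 3 out of 5
Threshold: 3

1 (3/5 voted 1)


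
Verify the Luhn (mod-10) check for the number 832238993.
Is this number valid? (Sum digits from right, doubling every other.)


Luhn sum = 51
51 mod 10 = 1

Invalid (Luhn sum mod 10 = 1)


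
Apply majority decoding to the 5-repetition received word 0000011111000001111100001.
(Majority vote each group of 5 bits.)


Groups: 00000, 11111, 00000, 11111, 00001
Majority votes: 01010

01010


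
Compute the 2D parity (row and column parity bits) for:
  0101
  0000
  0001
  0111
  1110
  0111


Row parities: 001111
Column parities: 1010

Row P: 001111, Col P: 1010, Corner: 0


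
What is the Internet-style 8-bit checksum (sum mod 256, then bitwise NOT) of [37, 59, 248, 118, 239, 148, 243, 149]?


Sum = 1241 mod 256 = 217
Complement = 38

38
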